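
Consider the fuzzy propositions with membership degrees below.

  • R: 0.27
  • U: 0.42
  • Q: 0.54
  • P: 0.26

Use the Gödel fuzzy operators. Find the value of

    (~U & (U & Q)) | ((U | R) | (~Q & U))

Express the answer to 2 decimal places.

~U = 1 − 0.42 = 0.58
U & Q = min(a, b) on (0.42, 0.54) = 0.42
~U & (U & Q) = min(a, b) on (0.58, 0.42) = 0.42
U | R = max(a, b) on (0.42, 0.27) = 0.42
~Q = 1 − 0.54 = 0.46
~Q & U = min(a, b) on (0.46, 0.42) = 0.42
(U | R) | (~Q & U) = max(a, b) on (0.42, 0.42) = 0.42
(~U & (U & Q)) | ((U | R) | (~Q & U)) = max(a, b) on (0.42, 0.42) = 0.42

0.42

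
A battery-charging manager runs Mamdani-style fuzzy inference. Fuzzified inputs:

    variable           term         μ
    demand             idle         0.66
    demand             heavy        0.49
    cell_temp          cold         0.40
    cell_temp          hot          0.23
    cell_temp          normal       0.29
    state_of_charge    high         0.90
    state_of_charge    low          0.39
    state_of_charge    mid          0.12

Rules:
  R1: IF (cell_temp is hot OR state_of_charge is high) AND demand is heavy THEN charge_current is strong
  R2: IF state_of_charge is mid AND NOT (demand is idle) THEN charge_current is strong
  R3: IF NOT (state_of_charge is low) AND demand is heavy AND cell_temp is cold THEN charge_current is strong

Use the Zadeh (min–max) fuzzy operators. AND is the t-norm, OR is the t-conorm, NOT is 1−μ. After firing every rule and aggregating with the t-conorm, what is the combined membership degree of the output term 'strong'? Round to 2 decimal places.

R1: (hot=0.23 OR high=0.90) = 0.90; AND[min(a, b)] with heavy=0.49 → w = 0.49
R2: mid=0.12, ¬idle=1−0.66=0.34; AND[min(a, b)] → w = 0.12
R3: ¬low=1−0.39=0.61, heavy=0.49, cold=0.40; AND[min(a, b)] → w = 0.40
Rules with consequent 'strong': {R1, R2, R3} → strengths 0.49, 0.12, 0.40
Aggregate via t-conorm [max(a, b)]: 0.49

0.49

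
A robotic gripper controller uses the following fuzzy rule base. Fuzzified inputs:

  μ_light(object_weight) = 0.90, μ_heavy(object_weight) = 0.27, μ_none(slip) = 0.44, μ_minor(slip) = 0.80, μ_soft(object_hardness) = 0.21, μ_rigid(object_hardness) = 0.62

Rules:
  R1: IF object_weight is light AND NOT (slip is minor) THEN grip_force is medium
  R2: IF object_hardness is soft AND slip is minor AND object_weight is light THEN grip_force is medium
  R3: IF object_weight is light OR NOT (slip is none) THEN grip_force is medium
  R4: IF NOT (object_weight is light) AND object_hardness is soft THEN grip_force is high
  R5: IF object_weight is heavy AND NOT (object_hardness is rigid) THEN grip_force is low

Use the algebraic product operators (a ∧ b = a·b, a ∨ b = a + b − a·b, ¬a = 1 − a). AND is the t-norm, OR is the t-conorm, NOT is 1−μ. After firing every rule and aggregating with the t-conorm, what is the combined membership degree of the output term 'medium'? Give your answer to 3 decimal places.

0.969

R1: light=0.90, ¬minor=1−0.80=0.20; AND[a·b] → w = 0.1800
R2: soft=0.21, minor=0.80, light=0.90; AND[a·b] → w = 0.1512
R3: light=0.90, ¬none=1−0.44=0.56; OR[a + b − a·b] → w = 0.9560
R4: ¬light=1−0.90=0.10, soft=0.21; AND[a·b] → w = 0.0210
R5: heavy=0.27, ¬rigid=1−0.62=0.38; AND[a·b] → w = 0.1026
Rules with consequent 'medium': {R1, R2, R3} → strengths 0.1800, 0.1512, 0.9560
Aggregate via t-conorm [a + b − a·b]: 0.9694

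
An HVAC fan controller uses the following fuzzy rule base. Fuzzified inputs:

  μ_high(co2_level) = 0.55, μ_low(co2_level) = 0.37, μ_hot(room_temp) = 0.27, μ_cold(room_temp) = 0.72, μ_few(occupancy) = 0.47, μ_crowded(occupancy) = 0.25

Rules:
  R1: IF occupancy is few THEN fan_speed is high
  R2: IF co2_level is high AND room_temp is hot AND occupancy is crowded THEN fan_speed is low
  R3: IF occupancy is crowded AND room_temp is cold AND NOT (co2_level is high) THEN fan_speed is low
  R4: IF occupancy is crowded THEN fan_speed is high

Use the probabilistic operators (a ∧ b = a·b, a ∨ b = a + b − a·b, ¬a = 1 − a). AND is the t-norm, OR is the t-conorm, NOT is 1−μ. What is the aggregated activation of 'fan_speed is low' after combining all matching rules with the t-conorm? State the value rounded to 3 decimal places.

R1: few=0.47 → w = 0.4700
R2: high=0.55, hot=0.27, crowded=0.25; AND[a·b] → w = 0.0371
R3: crowded=0.25, cold=0.72, ¬high=1−0.55=0.45; AND[a·b] → w = 0.0810
R4: crowded=0.25 → w = 0.2500
Rules with consequent 'low': {R2, R3} → strengths 0.0371, 0.0810
Aggregate via t-conorm [a + b − a·b]: 0.1151

0.115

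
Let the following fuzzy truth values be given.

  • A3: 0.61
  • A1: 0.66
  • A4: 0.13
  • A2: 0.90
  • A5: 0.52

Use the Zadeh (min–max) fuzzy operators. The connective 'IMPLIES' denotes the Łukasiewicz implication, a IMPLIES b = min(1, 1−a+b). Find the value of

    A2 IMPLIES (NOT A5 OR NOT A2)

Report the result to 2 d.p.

NOT A5 = 1 − 0.52 = 0.48
NOT A2 = 1 − 0.90 = 0.10
NOT A5 OR NOT A2 = max(a, b) on (0.48, 0.10) = 0.48
A2 IMPLIES (NOT A5 OR NOT A2)  [Łukasiewicz: min(1, 1−a+b)] with a=0.90, b=0.48 → 0.58

0.58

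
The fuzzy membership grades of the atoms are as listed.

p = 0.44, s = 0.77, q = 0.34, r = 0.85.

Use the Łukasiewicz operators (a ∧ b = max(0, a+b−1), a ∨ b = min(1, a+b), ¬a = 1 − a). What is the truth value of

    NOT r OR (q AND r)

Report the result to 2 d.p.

NOT r = 1 − 0.85 = 0.15
q AND r = max(0, a+b−1) on (0.34, 0.85) = 0.19
NOT r OR (q AND r) = min(1, a+b) on (0.15, 0.19) = 0.34

0.34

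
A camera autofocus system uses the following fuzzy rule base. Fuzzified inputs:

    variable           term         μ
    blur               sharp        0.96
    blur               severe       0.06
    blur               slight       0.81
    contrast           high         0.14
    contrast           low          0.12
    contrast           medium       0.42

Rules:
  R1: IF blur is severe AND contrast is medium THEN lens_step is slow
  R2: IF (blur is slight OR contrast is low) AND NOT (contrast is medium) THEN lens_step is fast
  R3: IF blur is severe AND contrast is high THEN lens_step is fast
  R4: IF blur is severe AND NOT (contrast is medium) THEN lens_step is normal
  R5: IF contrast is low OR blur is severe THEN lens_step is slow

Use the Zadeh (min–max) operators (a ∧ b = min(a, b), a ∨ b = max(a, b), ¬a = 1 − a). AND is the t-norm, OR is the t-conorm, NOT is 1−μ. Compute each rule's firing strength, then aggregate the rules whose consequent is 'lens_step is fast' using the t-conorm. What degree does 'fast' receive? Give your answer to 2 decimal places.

0.58

R1: severe=0.06, medium=0.42; AND[min(a, b)] → w = 0.06
R2: (slight=0.81 OR low=0.12) = 0.81; AND[min(a, b)] with ¬medium=1−0.42=0.58 → w = 0.58
R3: severe=0.06, high=0.14; AND[min(a, b)] → w = 0.06
R4: severe=0.06, ¬medium=1−0.42=0.58; AND[min(a, b)] → w = 0.06
R5: low=0.12, severe=0.06; OR[max(a, b)] → w = 0.12
Rules with consequent 'fast': {R2, R3} → strengths 0.58, 0.06
Aggregate via t-conorm [max(a, b)]: 0.58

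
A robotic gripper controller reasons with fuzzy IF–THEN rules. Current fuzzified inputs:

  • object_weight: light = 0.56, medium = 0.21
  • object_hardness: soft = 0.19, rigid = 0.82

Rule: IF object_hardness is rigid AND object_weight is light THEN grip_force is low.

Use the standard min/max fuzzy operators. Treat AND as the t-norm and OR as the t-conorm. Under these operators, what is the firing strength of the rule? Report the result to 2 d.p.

0.56

firing strength: rigid=0.82, light=0.56; AND[min(a, b)] → w = 0.56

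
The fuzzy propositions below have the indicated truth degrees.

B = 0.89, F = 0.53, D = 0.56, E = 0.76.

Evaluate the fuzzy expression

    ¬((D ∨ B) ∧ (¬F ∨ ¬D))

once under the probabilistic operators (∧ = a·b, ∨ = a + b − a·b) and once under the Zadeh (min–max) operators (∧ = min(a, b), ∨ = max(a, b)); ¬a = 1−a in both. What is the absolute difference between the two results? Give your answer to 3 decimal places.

Under probabilistic:
  D ∨ B = a + b − a·b on (0.5600, 0.8900) = 0.9516
  ¬F = 1 − 0.5300 = 0.4700
  ¬D = 1 − 0.5600 = 0.4400
  ¬F ∨ ¬D = a + b − a·b on (0.4700, 0.4400) = 0.7032
  (D ∨ B) ∧ (¬F ∨ ¬D) = a·b on (0.9516, 0.7032) = 0.6692
  ¬((D ∨ B) ∧ (¬F ∨ ¬D)) = 1 − 0.6692 = 0.3308
  → value = 0.3308
Under Zadeh (min–max):
  D ∨ B = max(a, b) on (0.56, 0.89) = 0.89
  ¬F = 1 − 0.53 = 0.47
  ¬D = 1 − 0.56 = 0.44
  ¬F ∨ ¬D = max(a, b) on (0.47, 0.44) = 0.47
  (D ∨ B) ∧ (¬F ∨ ¬D) = min(a, b) on (0.89, 0.47) = 0.47
  ¬((D ∨ B) ∧ (¬F ∨ ¬D)) = 1 − 0.47 = 0.53
  → value = 0.5300
|0.3308 − 0.5300| = 0.199

0.199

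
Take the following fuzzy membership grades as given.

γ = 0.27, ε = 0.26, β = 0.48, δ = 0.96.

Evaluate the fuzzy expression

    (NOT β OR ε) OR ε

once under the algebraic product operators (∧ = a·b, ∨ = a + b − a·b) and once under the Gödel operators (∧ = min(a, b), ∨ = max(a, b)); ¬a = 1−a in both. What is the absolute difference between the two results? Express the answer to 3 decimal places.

0.217

Under algebraic product:
  NOT β = 1 − 0.4800 = 0.5200
  NOT β OR ε = a + b − a·b on (0.5200, 0.2600) = 0.6448
  (NOT β OR ε) OR ε = a + b − a·b on (0.6448, 0.2600) = 0.7372
  → value = 0.7372
Under Gödel:
  NOT β = 1 − 0.48 = 0.52
  NOT β OR ε = max(a, b) on (0.52, 0.26) = 0.52
  (NOT β OR ε) OR ε = max(a, b) on (0.52, 0.26) = 0.52
  → value = 0.5200
|0.7372 − 0.5200| = 0.217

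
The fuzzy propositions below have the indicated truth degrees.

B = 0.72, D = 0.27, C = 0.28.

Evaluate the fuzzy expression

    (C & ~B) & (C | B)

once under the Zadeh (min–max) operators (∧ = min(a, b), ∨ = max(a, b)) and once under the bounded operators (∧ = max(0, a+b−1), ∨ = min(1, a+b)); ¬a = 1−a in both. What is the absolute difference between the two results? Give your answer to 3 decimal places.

Under Zadeh (min–max):
  ~B = 1 − 0.72 = 0.28
  C & ~B = min(a, b) on (0.28, 0.28) = 0.28
  C | B = max(a, b) on (0.28, 0.72) = 0.72
  (C & ~B) & (C | B) = min(a, b) on (0.28, 0.72) = 0.28
  → value = 0.2800
Under bounded:
  ~B = 1 − 0.72 = 0.28
  C & ~B = max(0, a+b−1) on (0.28, 0.28) = 0.00
  C | B = min(1, a+b) on (0.28, 0.72) = 1.00
  (C & ~B) & (C | B) = max(0, a+b−1) on (0.00, 1.00) = 0.00
  → value = 0.0000
|0.2800 − 0.0000| = 0.280

0.280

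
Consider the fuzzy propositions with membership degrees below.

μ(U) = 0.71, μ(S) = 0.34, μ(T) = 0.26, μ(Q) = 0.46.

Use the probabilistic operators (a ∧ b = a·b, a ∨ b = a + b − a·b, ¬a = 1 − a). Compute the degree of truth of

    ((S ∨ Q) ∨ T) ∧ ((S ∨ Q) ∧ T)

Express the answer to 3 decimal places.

S ∨ Q = a + b − a·b on (0.3400, 0.4600) = 0.6436
(S ∨ Q) ∨ T = a + b − a·b on (0.6436, 0.2600) = 0.7363
S ∨ Q = a + b − a·b on (0.3400, 0.4600) = 0.6436
(S ∨ Q) ∧ T = a·b on (0.6436, 0.2600) = 0.1673
((S ∨ Q) ∨ T) ∧ ((S ∨ Q) ∧ T) = a·b on (0.7363, 0.1673) = 0.1232

0.123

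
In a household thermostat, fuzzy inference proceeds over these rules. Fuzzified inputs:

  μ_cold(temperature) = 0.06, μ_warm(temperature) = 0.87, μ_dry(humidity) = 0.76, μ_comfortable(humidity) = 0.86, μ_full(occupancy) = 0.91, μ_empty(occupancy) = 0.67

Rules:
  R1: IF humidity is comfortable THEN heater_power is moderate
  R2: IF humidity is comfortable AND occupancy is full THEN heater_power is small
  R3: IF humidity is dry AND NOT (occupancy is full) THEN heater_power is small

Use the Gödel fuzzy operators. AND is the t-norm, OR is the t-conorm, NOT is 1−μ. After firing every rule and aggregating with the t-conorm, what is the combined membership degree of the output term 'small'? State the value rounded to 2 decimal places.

0.86

R1: comfortable=0.86 → w = 0.86
R2: comfortable=0.86, full=0.91; AND[min(a, b)] → w = 0.86
R3: dry=0.76, ¬full=1−0.91=0.09; AND[min(a, b)] → w = 0.09
Rules with consequent 'small': {R2, R3} → strengths 0.86, 0.09
Aggregate via t-conorm [max(a, b)]: 0.86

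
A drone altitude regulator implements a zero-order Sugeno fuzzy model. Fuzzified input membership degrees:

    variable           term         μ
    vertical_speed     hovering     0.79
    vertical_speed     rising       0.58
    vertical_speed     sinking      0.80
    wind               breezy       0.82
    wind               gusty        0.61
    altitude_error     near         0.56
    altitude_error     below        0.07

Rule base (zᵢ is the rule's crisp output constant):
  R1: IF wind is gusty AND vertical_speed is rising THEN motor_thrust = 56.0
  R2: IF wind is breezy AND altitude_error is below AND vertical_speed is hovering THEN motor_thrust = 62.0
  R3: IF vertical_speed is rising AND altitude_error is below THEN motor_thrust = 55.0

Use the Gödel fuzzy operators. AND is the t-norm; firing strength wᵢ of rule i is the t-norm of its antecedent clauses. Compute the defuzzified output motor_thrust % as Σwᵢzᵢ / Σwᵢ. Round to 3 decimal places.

56.486

R1 (z=56.0): gusty=0.61, rising=0.58; AND[min(a, b)] → w = 0.58
R2 (z=62.0): breezy=0.82, below=0.07, hovering=0.79; AND[min(a, b)] → w = 0.07
R3 (z=55.0): rising=0.58, below=0.07; AND[min(a, b)] → w = 0.07
Weighted average = (0.58·56.0 + 0.07·62.0 + 0.07·55.0) / (0.58 + 0.07 + 0.07)
  = 40.6700 / 0.7200 = 56.486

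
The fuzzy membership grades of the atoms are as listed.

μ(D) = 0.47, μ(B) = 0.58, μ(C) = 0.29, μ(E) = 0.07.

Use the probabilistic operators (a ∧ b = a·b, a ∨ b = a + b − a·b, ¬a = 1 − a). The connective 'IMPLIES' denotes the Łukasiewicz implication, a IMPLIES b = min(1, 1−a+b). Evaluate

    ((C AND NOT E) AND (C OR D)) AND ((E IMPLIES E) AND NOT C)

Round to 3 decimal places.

NOT E = 1 − 0.0700 = 0.9300
C AND NOT E = a·b on (0.2900, 0.9300) = 0.2697
C OR D = a + b − a·b on (0.2900, 0.4700) = 0.6237
(C AND NOT E) AND (C OR D) = a·b on (0.2697, 0.6237) = 0.1682
E IMPLIES E  [Łukasiewicz: min(1, 1−a+b)] with a=0.0700, b=0.0700 → 1.0000
NOT C = 1 − 0.2900 = 0.7100
(E IMPLIES E) AND NOT C = a·b on (1.0000, 0.7100) = 0.7100
((C AND NOT E) AND (C OR D)) AND ((E IMPLIES E) AND NOT C) = a·b on (0.1682, 0.7100) = 0.1194

0.119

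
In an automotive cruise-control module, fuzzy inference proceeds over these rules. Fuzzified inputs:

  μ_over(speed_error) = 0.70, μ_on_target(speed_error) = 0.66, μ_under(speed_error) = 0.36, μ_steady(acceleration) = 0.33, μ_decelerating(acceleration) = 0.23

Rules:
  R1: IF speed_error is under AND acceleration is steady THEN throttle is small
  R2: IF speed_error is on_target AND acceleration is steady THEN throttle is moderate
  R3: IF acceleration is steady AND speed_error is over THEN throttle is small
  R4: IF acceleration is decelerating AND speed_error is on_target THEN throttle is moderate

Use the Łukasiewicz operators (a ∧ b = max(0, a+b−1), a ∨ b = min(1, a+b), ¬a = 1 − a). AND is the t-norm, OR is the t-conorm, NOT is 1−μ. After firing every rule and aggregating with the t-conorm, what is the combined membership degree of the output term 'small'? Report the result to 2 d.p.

R1: under=0.36, steady=0.33; AND[max(0, a+b−1)] → w = 0.00
R2: on_target=0.66, steady=0.33; AND[max(0, a+b−1)] → w = 0.00
R3: steady=0.33, over=0.70; AND[max(0, a+b−1)] → w = 0.03
R4: decelerating=0.23, on_target=0.66; AND[max(0, a+b−1)] → w = 0.00
Rules with consequent 'small': {R1, R3} → strengths 0.00, 0.03
Aggregate via t-conorm [min(1, a+b)]: 0.03

0.03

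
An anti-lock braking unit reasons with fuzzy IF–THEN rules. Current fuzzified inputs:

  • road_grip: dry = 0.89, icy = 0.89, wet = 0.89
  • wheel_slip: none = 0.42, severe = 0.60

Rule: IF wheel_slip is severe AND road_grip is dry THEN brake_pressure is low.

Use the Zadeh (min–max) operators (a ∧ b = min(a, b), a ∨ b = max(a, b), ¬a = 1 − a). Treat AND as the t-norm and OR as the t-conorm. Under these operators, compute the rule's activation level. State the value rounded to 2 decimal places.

firing strength: severe=0.60, dry=0.89; AND[min(a, b)] → w = 0.60

0.60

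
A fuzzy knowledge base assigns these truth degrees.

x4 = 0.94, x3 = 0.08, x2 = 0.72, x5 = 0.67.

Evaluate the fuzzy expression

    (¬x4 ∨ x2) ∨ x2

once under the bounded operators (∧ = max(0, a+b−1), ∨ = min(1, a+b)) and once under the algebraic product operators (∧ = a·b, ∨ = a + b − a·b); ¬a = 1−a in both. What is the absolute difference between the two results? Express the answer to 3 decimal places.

0.074

Under bounded:
  ¬x4 = 1 − 0.94 = 0.06
  ¬x4 ∨ x2 = min(1, a+b) on (0.06, 0.72) = 0.78
  (¬x4 ∨ x2) ∨ x2 = min(1, a+b) on (0.78, 0.72) = 1.00
  → value = 1.0000
Under algebraic product:
  ¬x4 = 1 − 0.9400 = 0.0600
  ¬x4 ∨ x2 = a + b − a·b on (0.0600, 0.7200) = 0.7368
  (¬x4 ∨ x2) ∨ x2 = a + b − a·b on (0.7368, 0.7200) = 0.9263
  → value = 0.9263
|1.0000 − 0.9263| = 0.074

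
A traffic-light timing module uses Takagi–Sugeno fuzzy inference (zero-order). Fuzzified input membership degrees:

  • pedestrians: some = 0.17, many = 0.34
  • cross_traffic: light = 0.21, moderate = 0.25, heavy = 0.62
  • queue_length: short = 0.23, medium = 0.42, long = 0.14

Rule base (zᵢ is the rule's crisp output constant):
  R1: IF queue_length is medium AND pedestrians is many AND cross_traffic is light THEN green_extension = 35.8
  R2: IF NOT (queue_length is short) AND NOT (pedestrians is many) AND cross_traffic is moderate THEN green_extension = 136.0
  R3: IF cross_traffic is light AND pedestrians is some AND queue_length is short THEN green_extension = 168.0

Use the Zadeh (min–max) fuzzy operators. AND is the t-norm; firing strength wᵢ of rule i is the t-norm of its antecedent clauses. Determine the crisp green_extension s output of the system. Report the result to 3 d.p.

R1 (z=35.8): medium=0.42, many=0.34, light=0.21; AND[min(a, b)] → w = 0.21
R2 (z=136.0): ¬short=1−0.23=0.77, ¬many=1−0.34=0.66, moderate=0.25; AND[min(a, b)] → w = 0.25
R3 (z=168.0): light=0.21, some=0.17, short=0.23; AND[min(a, b)] → w = 0.17
Weighted average = (0.21·35.8 + 0.25·136.0 + 0.17·168.0) / (0.21 + 0.25 + 0.17)
  = 70.0780 / 0.6300 = 111.235

111.235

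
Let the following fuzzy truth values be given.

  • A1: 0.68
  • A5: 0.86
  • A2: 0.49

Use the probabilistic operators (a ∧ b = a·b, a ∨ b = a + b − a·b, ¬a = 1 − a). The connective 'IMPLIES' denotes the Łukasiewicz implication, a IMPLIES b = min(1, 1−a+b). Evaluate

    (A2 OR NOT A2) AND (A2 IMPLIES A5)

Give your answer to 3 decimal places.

0.750

NOT A2 = 1 − 0.4900 = 0.5100
A2 OR NOT A2 = a + b − a·b on (0.4900, 0.5100) = 0.7501
A2 IMPLIES A5  [Łukasiewicz: min(1, 1−a+b)] with a=0.4900, b=0.8600 → 1.0000
(A2 OR NOT A2) AND (A2 IMPLIES A5) = a·b on (0.7501, 1.0000) = 0.7501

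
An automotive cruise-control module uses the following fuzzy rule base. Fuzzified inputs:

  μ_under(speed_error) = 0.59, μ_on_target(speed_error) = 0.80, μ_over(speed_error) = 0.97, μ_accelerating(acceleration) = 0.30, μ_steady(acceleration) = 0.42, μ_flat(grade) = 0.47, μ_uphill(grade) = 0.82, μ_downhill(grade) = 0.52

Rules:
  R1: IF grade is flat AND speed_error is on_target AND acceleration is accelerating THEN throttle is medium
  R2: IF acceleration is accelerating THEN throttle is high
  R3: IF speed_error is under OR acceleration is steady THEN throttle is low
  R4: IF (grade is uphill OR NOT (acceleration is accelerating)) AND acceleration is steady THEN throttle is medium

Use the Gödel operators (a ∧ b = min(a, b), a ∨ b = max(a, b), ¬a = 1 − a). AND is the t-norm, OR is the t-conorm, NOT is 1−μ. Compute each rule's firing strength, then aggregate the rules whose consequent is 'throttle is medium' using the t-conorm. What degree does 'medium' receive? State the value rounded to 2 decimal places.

0.42

R1: flat=0.47, on_target=0.80, accelerating=0.30; AND[min(a, b)] → w = 0.30
R2: accelerating=0.30 → w = 0.30
R3: under=0.59, steady=0.42; OR[max(a, b)] → w = 0.59
R4: (uphill=0.82 OR ¬accelerating=1−0.30=0.70) = 0.82; AND[min(a, b)] with steady=0.42 → w = 0.42
Rules with consequent 'medium': {R1, R4} → strengths 0.30, 0.42
Aggregate via t-conorm [max(a, b)]: 0.42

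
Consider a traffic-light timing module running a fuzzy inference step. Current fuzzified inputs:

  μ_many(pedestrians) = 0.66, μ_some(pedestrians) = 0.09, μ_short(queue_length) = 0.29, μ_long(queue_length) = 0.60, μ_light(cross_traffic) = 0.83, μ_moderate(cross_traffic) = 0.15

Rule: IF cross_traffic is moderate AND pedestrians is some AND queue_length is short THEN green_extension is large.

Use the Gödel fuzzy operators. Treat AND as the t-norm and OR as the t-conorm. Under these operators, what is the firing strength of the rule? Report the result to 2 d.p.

firing strength: moderate=0.15, some=0.09, short=0.29; AND[min(a, b)] → w = 0.09

0.09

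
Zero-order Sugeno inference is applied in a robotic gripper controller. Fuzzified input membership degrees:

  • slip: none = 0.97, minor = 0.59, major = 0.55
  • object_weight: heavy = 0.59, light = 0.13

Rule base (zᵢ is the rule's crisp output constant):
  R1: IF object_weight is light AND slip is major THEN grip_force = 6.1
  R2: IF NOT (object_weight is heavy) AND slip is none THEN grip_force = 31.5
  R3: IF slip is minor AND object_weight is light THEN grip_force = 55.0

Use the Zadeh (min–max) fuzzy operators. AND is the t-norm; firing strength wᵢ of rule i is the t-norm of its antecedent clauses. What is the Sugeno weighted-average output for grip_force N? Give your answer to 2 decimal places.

R1 (z=6.1): light=0.13, major=0.55; AND[min(a, b)] → w = 0.13
R2 (z=31.5): ¬heavy=1−0.59=0.41, none=0.97; AND[min(a, b)] → w = 0.41
R3 (z=55.0): minor=0.59, light=0.13; AND[min(a, b)] → w = 0.13
Weighted average = (0.13·6.1 + 0.41·31.5 + 0.13·55.0) / (0.13 + 0.41 + 0.13)
  = 20.8580 / 0.6700 = 31.13

31.13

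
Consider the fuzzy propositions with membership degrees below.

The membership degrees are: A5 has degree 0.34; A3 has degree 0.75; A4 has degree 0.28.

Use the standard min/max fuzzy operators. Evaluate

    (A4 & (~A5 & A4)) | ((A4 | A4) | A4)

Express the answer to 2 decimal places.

~A5 = 1 − 0.34 = 0.66
~A5 & A4 = min(a, b) on (0.66, 0.28) = 0.28
A4 & (~A5 & A4) = min(a, b) on (0.28, 0.28) = 0.28
A4 | A4 = max(a, b) on (0.28, 0.28) = 0.28
(A4 | A4) | A4 = max(a, b) on (0.28, 0.28) = 0.28
(A4 & (~A5 & A4)) | ((A4 | A4) | A4) = max(a, b) on (0.28, 0.28) = 0.28

0.28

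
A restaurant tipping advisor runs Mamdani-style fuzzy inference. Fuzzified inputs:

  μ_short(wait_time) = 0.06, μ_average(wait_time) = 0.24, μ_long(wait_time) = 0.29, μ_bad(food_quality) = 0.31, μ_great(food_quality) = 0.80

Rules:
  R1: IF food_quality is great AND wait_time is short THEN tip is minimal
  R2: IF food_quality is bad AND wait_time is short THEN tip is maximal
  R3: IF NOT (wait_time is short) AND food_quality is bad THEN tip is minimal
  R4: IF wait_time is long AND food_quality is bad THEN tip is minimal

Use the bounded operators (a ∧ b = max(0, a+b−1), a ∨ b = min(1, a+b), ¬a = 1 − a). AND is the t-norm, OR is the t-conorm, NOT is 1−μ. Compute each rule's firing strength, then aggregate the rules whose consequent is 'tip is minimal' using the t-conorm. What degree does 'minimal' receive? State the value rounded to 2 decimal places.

0.25

R1: great=0.80, short=0.06; AND[max(0, a+b−1)] → w = 0.00
R2: bad=0.31, short=0.06; AND[max(0, a+b−1)] → w = 0.00
R3: ¬short=1−0.06=0.94, bad=0.31; AND[max(0, a+b−1)] → w = 0.25
R4: long=0.29, bad=0.31; AND[max(0, a+b−1)] → w = 0.00
Rules with consequent 'minimal': {R1, R3, R4} → strengths 0.00, 0.25, 0.00
Aggregate via t-conorm [min(1, a+b)]: 0.25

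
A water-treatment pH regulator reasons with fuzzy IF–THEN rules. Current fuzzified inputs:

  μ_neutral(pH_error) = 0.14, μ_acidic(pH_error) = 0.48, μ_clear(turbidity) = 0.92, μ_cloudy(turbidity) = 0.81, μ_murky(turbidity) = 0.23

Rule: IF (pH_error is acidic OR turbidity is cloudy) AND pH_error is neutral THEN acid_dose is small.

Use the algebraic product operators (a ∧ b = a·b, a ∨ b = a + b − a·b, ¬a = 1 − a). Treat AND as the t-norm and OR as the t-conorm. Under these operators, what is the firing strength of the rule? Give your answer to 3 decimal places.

0.126

firing strength: (acidic=0.48 OR cloudy=0.81) = 0.9012; AND[a·b] with neutral=0.14 → w = 0.1262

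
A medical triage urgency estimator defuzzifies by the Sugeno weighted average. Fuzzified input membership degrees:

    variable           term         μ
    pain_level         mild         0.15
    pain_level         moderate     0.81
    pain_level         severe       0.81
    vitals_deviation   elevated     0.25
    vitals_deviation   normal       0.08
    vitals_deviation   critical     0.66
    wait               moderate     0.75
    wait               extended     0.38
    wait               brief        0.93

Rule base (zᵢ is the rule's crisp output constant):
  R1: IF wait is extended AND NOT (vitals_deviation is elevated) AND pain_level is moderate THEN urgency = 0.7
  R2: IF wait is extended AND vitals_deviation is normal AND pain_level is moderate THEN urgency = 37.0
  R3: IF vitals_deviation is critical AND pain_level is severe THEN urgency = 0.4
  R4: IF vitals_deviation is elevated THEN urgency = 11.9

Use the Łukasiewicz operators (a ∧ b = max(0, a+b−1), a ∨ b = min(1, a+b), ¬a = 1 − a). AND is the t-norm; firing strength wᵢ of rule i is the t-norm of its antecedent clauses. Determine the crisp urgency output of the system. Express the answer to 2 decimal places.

R1 (z=0.7): extended=0.38, ¬elevated=1−0.25=0.75, moderate=0.81; AND[max(0, a+b−1)] → w = 0.00
R2 (z=37.0): extended=0.38, normal=0.08, moderate=0.81; AND[max(0, a+b−1)] → w = 0.00
R3 (z=0.4): critical=0.66, severe=0.81; AND[max(0, a+b−1)] → w = 0.47
R4 (z=11.9): elevated=0.25 → w = 0.25
Weighted average = (0.00·0.7 + 0.00·37.0 + 0.47·0.4 + 0.25·11.9) / (0.00 + 0.00 + 0.47 + 0.25)
  = 3.1630 / 0.7200 = 4.39

4.39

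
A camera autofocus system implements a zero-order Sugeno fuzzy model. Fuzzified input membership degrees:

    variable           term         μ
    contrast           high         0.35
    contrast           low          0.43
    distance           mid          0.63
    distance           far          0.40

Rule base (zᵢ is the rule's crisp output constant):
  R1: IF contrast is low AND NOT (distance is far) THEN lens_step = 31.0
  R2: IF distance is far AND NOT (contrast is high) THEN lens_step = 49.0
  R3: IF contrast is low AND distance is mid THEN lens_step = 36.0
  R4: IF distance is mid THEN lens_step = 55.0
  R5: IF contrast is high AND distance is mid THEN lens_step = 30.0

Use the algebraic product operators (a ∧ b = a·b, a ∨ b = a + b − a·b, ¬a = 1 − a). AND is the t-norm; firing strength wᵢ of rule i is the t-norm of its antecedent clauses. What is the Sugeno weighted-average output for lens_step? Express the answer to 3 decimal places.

43.769

R1 (z=31.0): low=0.43, ¬far=1−0.40=0.60; AND[a·b] → w = 0.2580
R2 (z=49.0): far=0.40, ¬high=1−0.35=0.65; AND[a·b] → w = 0.2600
R3 (z=36.0): low=0.43, mid=0.63; AND[a·b] → w = 0.2709
R4 (z=55.0): mid=0.63 → w = 0.6300
R5 (z=30.0): high=0.35, mid=0.63; AND[a·b] → w = 0.2205
Weighted average = (0.2580·31.0 + 0.2600·49.0 + 0.2709·36.0 + 0.6300·55.0 + 0.2205·30.0) / (0.2580 + 0.2600 + 0.2709 + 0.6300 + 0.2205)
  = 71.7554 / 1.6394 = 43.769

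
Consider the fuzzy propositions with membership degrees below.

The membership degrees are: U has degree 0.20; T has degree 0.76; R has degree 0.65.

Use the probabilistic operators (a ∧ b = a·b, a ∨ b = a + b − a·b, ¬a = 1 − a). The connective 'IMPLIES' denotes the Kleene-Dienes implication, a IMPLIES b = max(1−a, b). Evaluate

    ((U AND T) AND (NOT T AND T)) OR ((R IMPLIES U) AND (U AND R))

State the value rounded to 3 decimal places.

U AND T = a·b on (0.2000, 0.7600) = 0.1520
NOT T = 1 − 0.7600 = 0.2400
NOT T AND T = a·b on (0.2400, 0.7600) = 0.1824
(U AND T) AND (NOT T AND T) = a·b on (0.1520, 0.1824) = 0.0277
R IMPLIES U  [Kleene-Dienes: max(1−a, b)] with a=0.6500, b=0.2000 → 0.3500
U AND R = a·b on (0.2000, 0.6500) = 0.1300
(R IMPLIES U) AND (U AND R) = a·b on (0.3500, 0.1300) = 0.0455
((U AND T) AND (NOT T AND T)) OR ((R IMPLIES U) AND (U AND R)) = a + b − a·b on (0.0277, 0.0455) = 0.0720

0.072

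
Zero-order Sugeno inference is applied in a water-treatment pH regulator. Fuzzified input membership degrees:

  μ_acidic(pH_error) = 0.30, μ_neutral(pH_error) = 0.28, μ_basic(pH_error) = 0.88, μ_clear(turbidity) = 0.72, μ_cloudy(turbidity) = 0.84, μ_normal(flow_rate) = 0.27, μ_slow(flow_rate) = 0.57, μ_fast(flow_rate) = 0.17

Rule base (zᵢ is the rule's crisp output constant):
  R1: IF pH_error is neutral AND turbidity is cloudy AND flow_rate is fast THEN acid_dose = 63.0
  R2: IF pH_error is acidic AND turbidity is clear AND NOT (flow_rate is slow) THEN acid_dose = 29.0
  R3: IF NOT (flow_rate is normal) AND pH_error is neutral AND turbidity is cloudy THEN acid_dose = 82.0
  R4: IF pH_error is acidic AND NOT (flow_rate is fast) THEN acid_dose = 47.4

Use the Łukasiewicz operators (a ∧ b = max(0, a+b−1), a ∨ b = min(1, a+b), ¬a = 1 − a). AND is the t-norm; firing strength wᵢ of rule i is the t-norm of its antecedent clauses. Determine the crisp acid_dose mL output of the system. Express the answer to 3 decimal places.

R1 (z=63.0): neutral=0.28, cloudy=0.84, fast=0.17; AND[max(0, a+b−1)] → w = 0.00
R2 (z=29.0): acidic=0.30, clear=0.72, ¬slow=1−0.57=0.43; AND[max(0, a+b−1)] → w = 0.00
R3 (z=82.0): ¬normal=1−0.27=0.73, neutral=0.28, cloudy=0.84; AND[max(0, a+b−1)] → w = 0.00
R4 (z=47.4): acidic=0.30, ¬fast=1−0.17=0.83; AND[max(0, a+b−1)] → w = 0.13
Weighted average = (0.00·63.0 + 0.00·29.0 + 0.00·82.0 + 0.13·47.4) / (0.00 + 0.00 + 0.00 + 0.13)
  = 6.1620 / 0.1300 = 47.400

47.400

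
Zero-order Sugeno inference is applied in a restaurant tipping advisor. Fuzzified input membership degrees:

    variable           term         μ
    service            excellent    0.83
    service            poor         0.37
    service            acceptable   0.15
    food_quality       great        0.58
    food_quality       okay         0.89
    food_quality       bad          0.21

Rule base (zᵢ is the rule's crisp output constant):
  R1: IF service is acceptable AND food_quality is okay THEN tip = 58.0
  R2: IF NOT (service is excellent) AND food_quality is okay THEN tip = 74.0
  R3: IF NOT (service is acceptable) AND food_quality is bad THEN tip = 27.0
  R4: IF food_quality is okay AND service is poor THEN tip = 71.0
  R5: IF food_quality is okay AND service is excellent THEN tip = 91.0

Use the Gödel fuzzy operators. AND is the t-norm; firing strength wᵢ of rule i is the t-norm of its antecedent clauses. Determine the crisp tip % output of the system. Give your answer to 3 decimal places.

74.422

R1 (z=58.0): acceptable=0.15, okay=0.89; AND[min(a, b)] → w = 0.15
R2 (z=74.0): ¬excellent=1−0.83=0.17, okay=0.89; AND[min(a, b)] → w = 0.17
R3 (z=27.0): ¬acceptable=1−0.15=0.85, bad=0.21; AND[min(a, b)] → w = 0.21
R4 (z=71.0): okay=0.89, poor=0.37; AND[min(a, b)] → w = 0.37
R5 (z=91.0): okay=0.89, excellent=0.83; AND[min(a, b)] → w = 0.83
Weighted average = (0.15·58.0 + 0.17·74.0 + 0.21·27.0 + 0.37·71.0 + 0.83·91.0) / (0.15 + 0.17 + 0.21 + 0.37 + 0.83)
  = 128.7500 / 1.7300 = 74.422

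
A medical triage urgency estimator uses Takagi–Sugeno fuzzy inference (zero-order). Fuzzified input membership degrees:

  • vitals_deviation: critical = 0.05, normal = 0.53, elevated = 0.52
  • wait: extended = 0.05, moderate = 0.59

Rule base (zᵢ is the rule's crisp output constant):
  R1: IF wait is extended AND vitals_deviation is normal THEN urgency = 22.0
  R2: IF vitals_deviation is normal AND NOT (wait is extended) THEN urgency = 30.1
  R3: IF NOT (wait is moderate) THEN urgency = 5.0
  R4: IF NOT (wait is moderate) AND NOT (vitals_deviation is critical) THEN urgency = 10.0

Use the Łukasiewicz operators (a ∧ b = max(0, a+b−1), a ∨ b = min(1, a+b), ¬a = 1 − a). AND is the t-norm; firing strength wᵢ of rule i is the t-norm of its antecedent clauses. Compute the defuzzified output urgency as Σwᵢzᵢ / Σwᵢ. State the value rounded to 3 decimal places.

R1 (z=22.0): extended=0.05, normal=0.53; AND[max(0, a+b−1)] → w = 0.00
R2 (z=30.1): normal=0.53, ¬extended=1−0.05=0.95; AND[max(0, a+b−1)] → w = 0.48
R3 (z=5.0): ¬moderate=1−0.59=0.41 → w = 0.41
R4 (z=10.0): ¬moderate=1−0.59=0.41, ¬critical=1−0.05=0.95; AND[max(0, a+b−1)] → w = 0.36
Weighted average = (0.00·22.0 + 0.48·30.1 + 0.41·5.0 + 0.36·10.0) / (0.00 + 0.48 + 0.41 + 0.36)
  = 20.0980 / 1.2500 = 16.078

16.078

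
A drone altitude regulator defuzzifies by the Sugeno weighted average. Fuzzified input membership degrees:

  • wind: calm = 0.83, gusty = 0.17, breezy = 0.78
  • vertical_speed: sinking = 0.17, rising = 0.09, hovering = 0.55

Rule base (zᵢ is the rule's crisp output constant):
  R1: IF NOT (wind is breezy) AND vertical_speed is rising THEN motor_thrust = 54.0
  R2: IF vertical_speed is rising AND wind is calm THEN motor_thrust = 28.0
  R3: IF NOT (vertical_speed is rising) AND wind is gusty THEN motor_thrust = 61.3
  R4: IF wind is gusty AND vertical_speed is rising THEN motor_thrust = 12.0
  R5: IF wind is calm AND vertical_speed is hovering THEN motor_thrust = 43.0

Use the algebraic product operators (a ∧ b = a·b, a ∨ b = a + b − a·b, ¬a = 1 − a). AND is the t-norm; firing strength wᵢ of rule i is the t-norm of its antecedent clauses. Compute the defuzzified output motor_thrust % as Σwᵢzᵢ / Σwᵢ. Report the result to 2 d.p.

R1 (z=54.0): ¬breezy=1−0.78=0.22, rising=0.09; AND[a·b] → w = 0.0198
R2 (z=28.0): rising=0.09, calm=0.83; AND[a·b] → w = 0.0747
R3 (z=61.3): ¬rising=1−0.09=0.91, gusty=0.17; AND[a·b] → w = 0.1547
R4 (z=12.0): gusty=0.17, rising=0.09; AND[a·b] → w = 0.0153
R5 (z=43.0): calm=0.83, hovering=0.55; AND[a·b] → w = 0.4565
Weighted average = (0.0198·54.0 + 0.0747·28.0 + 0.1547·61.3 + 0.0153·12.0 + 0.4565·43.0) / (0.0198 + 0.0747 + 0.1547 + 0.0153 + 0.4565)
  = 32.4570 / 0.7210 = 45.02

45.02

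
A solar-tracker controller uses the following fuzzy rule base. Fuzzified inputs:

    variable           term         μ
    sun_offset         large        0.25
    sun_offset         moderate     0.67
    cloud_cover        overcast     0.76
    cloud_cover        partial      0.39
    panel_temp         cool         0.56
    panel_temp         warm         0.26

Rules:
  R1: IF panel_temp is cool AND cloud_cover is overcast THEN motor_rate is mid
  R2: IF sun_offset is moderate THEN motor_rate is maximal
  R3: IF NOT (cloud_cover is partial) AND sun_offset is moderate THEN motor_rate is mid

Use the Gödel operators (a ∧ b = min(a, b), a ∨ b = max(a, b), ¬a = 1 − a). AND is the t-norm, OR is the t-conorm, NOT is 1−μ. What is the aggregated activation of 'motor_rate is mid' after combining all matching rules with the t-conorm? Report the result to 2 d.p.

0.61

R1: cool=0.56, overcast=0.76; AND[min(a, b)] → w = 0.56
R2: moderate=0.67 → w = 0.67
R3: ¬partial=1−0.39=0.61, moderate=0.67; AND[min(a, b)] → w = 0.61
Rules with consequent 'mid': {R1, R3} → strengths 0.56, 0.61
Aggregate via t-conorm [max(a, b)]: 0.61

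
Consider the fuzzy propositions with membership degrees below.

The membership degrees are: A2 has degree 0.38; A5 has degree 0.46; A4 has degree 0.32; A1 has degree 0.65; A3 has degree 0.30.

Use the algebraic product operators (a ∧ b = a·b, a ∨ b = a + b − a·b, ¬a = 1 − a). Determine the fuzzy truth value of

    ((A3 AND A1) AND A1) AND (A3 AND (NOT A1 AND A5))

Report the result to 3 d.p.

A3 AND A1 = a·b on (0.3000, 0.6500) = 0.1950
(A3 AND A1) AND A1 = a·b on (0.1950, 0.6500) = 0.1268
NOT A1 = 1 − 0.6500 = 0.3500
NOT A1 AND A5 = a·b on (0.3500, 0.4600) = 0.1610
A3 AND (NOT A1 AND A5) = a·b on (0.3000, 0.1610) = 0.0483
((A3 AND A1) AND A1) AND (A3 AND (NOT A1 AND A5)) = a·b on (0.1268, 0.0483) = 0.0061

0.006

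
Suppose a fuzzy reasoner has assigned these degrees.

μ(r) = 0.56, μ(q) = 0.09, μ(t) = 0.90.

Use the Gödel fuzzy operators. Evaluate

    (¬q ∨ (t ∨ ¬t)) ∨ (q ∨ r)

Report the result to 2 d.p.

¬q = 1 − 0.09 = 0.91
¬t = 1 − 0.90 = 0.10
t ∨ ¬t = max(a, b) on (0.90, 0.10) = 0.90
¬q ∨ (t ∨ ¬t) = max(a, b) on (0.91, 0.90) = 0.91
q ∨ r = max(a, b) on (0.09, 0.56) = 0.56
(¬q ∨ (t ∨ ¬t)) ∨ (q ∨ r) = max(a, b) on (0.91, 0.56) = 0.91

0.91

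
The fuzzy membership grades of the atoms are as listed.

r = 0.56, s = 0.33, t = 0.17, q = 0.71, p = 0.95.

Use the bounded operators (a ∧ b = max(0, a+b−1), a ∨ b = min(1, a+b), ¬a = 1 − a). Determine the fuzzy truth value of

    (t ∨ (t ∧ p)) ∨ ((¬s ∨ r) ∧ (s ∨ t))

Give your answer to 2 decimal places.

t ∧ p = max(0, a+b−1) on (0.17, 0.95) = 0.12
t ∨ (t ∧ p) = min(1, a+b) on (0.17, 0.12) = 0.29
¬s = 1 − 0.33 = 0.67
¬s ∨ r = min(1, a+b) on (0.67, 0.56) = 1.00
s ∨ t = min(1, a+b) on (0.33, 0.17) = 0.50
(¬s ∨ r) ∧ (s ∨ t) = max(0, a+b−1) on (1.00, 0.50) = 0.50
(t ∨ (t ∧ p)) ∨ ((¬s ∨ r) ∧ (s ∨ t)) = min(1, a+b) on (0.29, 0.50) = 0.79

0.79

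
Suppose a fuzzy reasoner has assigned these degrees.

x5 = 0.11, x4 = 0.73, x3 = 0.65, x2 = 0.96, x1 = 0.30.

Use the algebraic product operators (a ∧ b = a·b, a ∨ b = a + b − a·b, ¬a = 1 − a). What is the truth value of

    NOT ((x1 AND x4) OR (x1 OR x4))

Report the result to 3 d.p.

0.148

x1 AND x4 = a·b on (0.3000, 0.7300) = 0.2190
x1 OR x4 = a + b − a·b on (0.3000, 0.7300) = 0.8110
(x1 AND x4) OR (x1 OR x4) = a + b − a·b on (0.2190, 0.8110) = 0.8524
NOT ((x1 AND x4) OR (x1 OR x4)) = 1 − 0.8524 = 0.1476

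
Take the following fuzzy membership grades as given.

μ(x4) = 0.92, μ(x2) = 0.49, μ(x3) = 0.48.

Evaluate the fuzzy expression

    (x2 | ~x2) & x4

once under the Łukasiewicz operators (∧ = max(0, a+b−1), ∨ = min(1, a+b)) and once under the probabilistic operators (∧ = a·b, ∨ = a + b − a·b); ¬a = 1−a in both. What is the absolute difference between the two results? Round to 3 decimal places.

Under Łukasiewicz:
  ~x2 = 1 − 0.49 = 0.51
  x2 | ~x2 = min(1, a+b) on (0.49, 0.51) = 1.00
  (x2 | ~x2) & x4 = max(0, a+b−1) on (1.00, 0.92) = 0.92
  → value = 0.9200
Under probabilistic:
  ~x2 = 1 − 0.4900 = 0.5100
  x2 | ~x2 = a + b − a·b on (0.4900, 0.5100) = 0.7501
  (x2 | ~x2) & x4 = a·b on (0.7501, 0.9200) = 0.6901
  → value = 0.6901
|0.9200 − 0.6901| = 0.230

0.230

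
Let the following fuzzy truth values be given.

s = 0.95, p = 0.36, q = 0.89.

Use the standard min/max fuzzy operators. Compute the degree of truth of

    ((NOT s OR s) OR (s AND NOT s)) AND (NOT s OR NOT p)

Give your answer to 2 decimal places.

0.64

NOT s = 1 − 0.95 = 0.05
NOT s OR s = max(a, b) on (0.05, 0.95) = 0.95
NOT s = 1 − 0.95 = 0.05
s AND NOT s = min(a, b) on (0.95, 0.05) = 0.05
(NOT s OR s) OR (s AND NOT s) = max(a, b) on (0.95, 0.05) = 0.95
NOT s = 1 − 0.95 = 0.05
NOT p = 1 − 0.36 = 0.64
NOT s OR NOT p = max(a, b) on (0.05, 0.64) = 0.64
((NOT s OR s) OR (s AND NOT s)) AND (NOT s OR NOT p) = min(a, b) on (0.95, 0.64) = 0.64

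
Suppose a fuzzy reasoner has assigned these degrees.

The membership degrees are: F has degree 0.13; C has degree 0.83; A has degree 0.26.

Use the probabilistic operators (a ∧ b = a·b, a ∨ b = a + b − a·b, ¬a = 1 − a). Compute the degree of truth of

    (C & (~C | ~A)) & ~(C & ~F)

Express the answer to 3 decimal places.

0.181

~C = 1 − 0.8300 = 0.1700
~A = 1 − 0.2600 = 0.7400
~C | ~A = a + b − a·b on (0.1700, 0.7400) = 0.7842
C & (~C | ~A) = a·b on (0.8300, 0.7842) = 0.6509
~F = 1 − 0.1300 = 0.8700
C & ~F = a·b on (0.8300, 0.8700) = 0.7221
~(C & ~F) = 1 − 0.7221 = 0.2779
(C & (~C | ~A)) & ~(C & ~F) = a·b on (0.6509, 0.2779) = 0.1809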